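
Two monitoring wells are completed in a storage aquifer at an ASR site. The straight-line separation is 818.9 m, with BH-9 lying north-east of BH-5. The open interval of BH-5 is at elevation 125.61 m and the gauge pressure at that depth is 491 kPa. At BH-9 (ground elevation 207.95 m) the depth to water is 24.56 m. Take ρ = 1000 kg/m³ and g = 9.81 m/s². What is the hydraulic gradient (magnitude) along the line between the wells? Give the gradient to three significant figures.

Pressure head at BH-5: ψ = P/(ρg) = 491×1000 / (1000 × 9.81) = 50.05 m.
Total head at BH-5: h = z + ψ = 125.61 + 50.05 = 175.66 m.
Total head at BH-9: h = 207.95 − 24.56 = 183.39 m.
Head difference: h(BH-5) − h(BH-9) = 175.66 − 183.39 = -7.73 m.
Hydraulic gradient: i = |Δh| / L = 7.73 / 818.9 = 0.00944.

i ≈ 0.00944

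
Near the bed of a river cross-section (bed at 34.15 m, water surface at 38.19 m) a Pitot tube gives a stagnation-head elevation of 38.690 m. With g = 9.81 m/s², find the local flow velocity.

Near the bed, under hydrostatic conditions, the piezometric head (z + ψ) equals the free-surface elevation, 38.19 m.
Velocity head = total − piezometric = 38.690 − 38.19 = 0.500 m.
v = √(2g·h_v) = √(2 × 9.81 × 0.500) = 3.13 m/s.

v ≈ 3.13 m/s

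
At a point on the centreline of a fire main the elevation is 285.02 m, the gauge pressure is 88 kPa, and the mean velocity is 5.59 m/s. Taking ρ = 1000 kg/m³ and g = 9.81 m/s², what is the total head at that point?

h ≈ 295.58 m

Pressure head ψ = P/(ρg) = 88×1000 / (1000 × 9.81) = 8.97 m.
Velocity head = v²/(2g) = 5.59² / (2 × 9.81) = 1.593 m.
h = z + ψ + v²/(2g) = 285.02 + 8.97 + 1.593 = 295.58 m.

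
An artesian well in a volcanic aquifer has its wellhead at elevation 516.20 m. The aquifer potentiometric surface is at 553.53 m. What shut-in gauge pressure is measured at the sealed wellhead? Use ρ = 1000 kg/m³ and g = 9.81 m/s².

P ≈ 366 kPa

Head above the cap: Δh = 553.53 − 516.20 = 37.33 m.
P = ρgΔh = 1000 × 9.81 × 37.33 = 366207 Pa ≈ 366 kPa.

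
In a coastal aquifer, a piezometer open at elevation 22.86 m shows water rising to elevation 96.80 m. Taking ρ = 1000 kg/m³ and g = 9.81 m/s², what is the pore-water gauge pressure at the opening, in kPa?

P ≈ 725 kPa

Pressure head ψ = h − z = 96.80 − 22.86 = 73.94 m.
P = ρgψ = 1000 × 9.81 × 73.94 = 725351 Pa ≈ 725 kPa.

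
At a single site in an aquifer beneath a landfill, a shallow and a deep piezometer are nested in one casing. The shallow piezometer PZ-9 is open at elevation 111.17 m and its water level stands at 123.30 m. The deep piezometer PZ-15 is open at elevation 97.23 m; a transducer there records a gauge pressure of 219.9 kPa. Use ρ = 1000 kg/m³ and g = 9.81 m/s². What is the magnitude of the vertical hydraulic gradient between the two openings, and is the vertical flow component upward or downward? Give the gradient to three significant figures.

Total head at PZ-9: h = 123.30 m (water level in the standpipe).
Pressure head at PZ-15: ψ = P/(ρg) = 219.9×1000 / (1000 × 9.81) = 22.42 m.
Total head at PZ-15: h = z + ψ = 97.23 + 22.42 = 119.65 m.
Δh = h(PZ-9) − h(PZ-15) = 123.30 − 119.65 = 3.65 m.
Vertical separation Δz = 111.17 − 97.23 = 13.94 m.
|i_v| = |Δh| / Δz = 3.65 / 13.94 = 0.262.
Head is higher in the shallow piezometer, so vertical flow is downward (recharge condition).

|i_v| ≈ 0.262; vertical flow is downward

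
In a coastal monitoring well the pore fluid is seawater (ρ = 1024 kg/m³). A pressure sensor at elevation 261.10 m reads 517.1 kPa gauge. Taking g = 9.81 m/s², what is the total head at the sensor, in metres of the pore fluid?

h ≈ 312.58 m

ψ = P/(ρg) = 517.1×1000 / (1024 × 9.81) = 51.48 m.
h = z + ψ = 261.10 + 51.48 = 312.58 m.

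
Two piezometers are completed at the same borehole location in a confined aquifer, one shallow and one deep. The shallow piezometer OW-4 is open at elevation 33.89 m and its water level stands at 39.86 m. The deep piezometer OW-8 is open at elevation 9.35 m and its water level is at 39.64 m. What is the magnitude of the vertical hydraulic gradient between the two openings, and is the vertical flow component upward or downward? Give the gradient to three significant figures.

Total head at OW-4: h = 39.86 m (water level in the standpipe).
Total head at OW-8: h = 39.64 m.
Δh = h(OW-4) − h(OW-8) = 39.86 − 39.64 = 0.22 m.
Vertical separation Δz = 33.89 − 9.35 = 24.54 m.
|i_v| = |Δh| / Δz = 0.22 / 24.54 = 0.00896.
Head is higher in the shallow piezometer, so vertical flow is downward (recharge condition).

|i_v| ≈ 0.00896; vertical flow is downward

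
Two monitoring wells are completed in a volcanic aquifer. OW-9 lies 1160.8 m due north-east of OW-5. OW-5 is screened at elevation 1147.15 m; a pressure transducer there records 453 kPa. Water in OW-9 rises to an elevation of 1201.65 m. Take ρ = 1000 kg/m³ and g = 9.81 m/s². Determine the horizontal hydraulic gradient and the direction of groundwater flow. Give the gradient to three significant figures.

i ≈ 0.00717; groundwater flows toward the south-west

Pressure head at OW-5: ψ = P/(ρg) = 453×1000 / (1000 × 9.81) = 46.18 m.
Total head at OW-5: h = z + ψ = 1147.15 + 46.18 = 1193.33 m.
Total head at OW-9: h = 1201.65 m (water level in the piezometer is the total head).
Head difference: h(OW-5) − h(OW-9) = 1193.33 − 1201.65 = -8.32 m.
Hydraulic gradient: i = |Δh| / L = 8.32 / 1160.8 = 0.00717.
Flow is from higher to lower head: from OW-9 toward OW-5, i.e. toward the south-west.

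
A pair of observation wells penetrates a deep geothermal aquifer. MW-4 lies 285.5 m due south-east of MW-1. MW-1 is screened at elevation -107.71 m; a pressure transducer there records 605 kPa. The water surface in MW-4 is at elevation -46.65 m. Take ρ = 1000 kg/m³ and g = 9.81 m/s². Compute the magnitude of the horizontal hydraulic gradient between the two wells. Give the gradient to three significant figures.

i ≈ 0.00214

Pressure head at MW-1: ψ = P/(ρg) = 605×1000 / (1000 × 9.81) = 61.67 m.
Total head at MW-1: h = z + ψ = -107.71 + 61.67 = -46.04 m.
Total head at MW-4: h = -46.65 m (water level in the piezometer is the total head).
Head difference: h(MW-1) − h(MW-4) = -46.04 − (-46.65) = 0.61 m.
Hydraulic gradient: i = |Δh| / L = 0.61 / 285.5 = 0.00214.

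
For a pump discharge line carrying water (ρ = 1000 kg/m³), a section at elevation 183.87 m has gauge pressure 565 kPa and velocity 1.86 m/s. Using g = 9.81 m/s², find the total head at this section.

h ≈ 241.64 m

Pressure head ψ = P/(ρg) = 565×1000 / (1000 × 9.81) = 57.59 m.
Velocity head = v²/(2g) = 1.86² / (2 × 9.81) = 0.176 m.
h = z + ψ + v²/(2g) = 183.87 + 57.59 + 0.176 = 241.64 m.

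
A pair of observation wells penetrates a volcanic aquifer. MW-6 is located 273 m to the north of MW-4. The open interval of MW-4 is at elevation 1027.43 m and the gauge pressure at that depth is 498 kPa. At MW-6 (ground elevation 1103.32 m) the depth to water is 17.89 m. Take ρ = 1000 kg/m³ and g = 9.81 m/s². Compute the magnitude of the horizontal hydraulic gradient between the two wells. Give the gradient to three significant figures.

Pressure head at MW-4: ψ = P/(ρg) = 498×1000 / (1000 × 9.81) = 50.76 m.
Total head at MW-4: h = z + ψ = 1027.43 + 50.76 = 1078.19 m.
Total head at MW-6: h = 1103.32 − 17.89 = 1085.43 m.
Head difference: h(MW-4) − h(MW-6) = 1078.19 − 1085.43 = -7.24 m.
Hydraulic gradient: i = |Δh| / L = 7.24 / 273 = 0.0265.

i ≈ 0.0265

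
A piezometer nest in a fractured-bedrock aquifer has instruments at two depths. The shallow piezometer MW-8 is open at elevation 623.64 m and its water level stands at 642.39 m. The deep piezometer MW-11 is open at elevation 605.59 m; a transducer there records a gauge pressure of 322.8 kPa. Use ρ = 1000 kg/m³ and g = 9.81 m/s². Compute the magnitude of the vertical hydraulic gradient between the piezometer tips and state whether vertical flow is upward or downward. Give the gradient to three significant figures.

|i_v| ≈ 0.216; vertical flow is downward

Total head at MW-8: h = 642.39 m (water level in the standpipe).
Pressure head at MW-11: ψ = P/(ρg) = 322.8×1000 / (1000 × 9.81) = 32.91 m.
Total head at MW-11: h = z + ψ = 605.59 + 32.91 = 638.50 m.
Δh = h(MW-8) − h(MW-11) = 642.39 − 638.50 = 3.89 m.
Vertical separation Δz = 623.64 − 605.59 = 18.05 m.
|i_v| = |Δh| / Δz = 3.89 / 18.05 = 0.216.
Head is higher in the shallow piezometer, so vertical flow is downward (recharge condition).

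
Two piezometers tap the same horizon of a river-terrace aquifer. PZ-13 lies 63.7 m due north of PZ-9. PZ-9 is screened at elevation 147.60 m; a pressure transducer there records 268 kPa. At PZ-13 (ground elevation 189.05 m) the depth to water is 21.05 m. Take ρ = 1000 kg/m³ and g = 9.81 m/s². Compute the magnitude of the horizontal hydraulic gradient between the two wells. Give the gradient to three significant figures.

i ≈ 0.109

Pressure head at PZ-9: ψ = P/(ρg) = 268×1000 / (1000 × 9.81) = 27.32 m.
Total head at PZ-9: h = z + ψ = 147.60 + 27.32 = 174.92 m.
Total head at PZ-13: h = 189.05 − 21.05 = 168.00 m.
Head difference: h(PZ-9) − h(PZ-13) = 174.92 − 168.00 = 6.92 m.
Hydraulic gradient: i = |Δh| / L = 6.92 / 63.7 = 0.109.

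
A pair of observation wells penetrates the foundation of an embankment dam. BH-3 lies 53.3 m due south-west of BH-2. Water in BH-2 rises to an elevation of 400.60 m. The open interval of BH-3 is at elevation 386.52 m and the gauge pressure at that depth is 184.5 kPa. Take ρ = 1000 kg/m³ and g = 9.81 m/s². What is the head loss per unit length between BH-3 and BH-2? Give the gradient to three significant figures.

Total head at BH-2: h = 400.60 m (water level in the piezometer is the total head).
Pressure head at BH-3: ψ = P/(ρg) = 184.5×1000 / (1000 × 9.81) = 18.81 m.
Total head at BH-3: h = z + ψ = 386.52 + 18.81 = 405.33 m.
Head difference: h(BH-2) − h(BH-3) = 400.60 − 405.33 = -4.73 m.
Hydraulic gradient: i = |Δh| / L = 4.73 / 53.3 = 0.0887.

i ≈ 0.0887 m/m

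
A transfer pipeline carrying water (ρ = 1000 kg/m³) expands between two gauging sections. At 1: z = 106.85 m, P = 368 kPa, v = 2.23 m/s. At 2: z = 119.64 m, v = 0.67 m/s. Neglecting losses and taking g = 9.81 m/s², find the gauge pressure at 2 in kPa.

P₂ ≈ 245 kPa

Pressure head at 1: ψ₁ = P₁/(ρg) = 368×1000 / (1000 × 9.81) = 37.51 m.
Velocity heads: v₁²/2g = 2.23²/19.62 = 0.253 m; v₂²/2g = 0.67²/19.62 = 0.023 m.
Total head H = z₁ + ψ₁ + v₁²/2g = 106.85 + 37.51 + 0.253 = 144.61 m.
ψ₂ = H − z₂ − v₂²/2g = 144.61 − 119.64 − 0.023 = 24.95 m.
P₂ = ρgψ₂ = 1000 × 9.81 × 24.95 ≈ 245 kPa.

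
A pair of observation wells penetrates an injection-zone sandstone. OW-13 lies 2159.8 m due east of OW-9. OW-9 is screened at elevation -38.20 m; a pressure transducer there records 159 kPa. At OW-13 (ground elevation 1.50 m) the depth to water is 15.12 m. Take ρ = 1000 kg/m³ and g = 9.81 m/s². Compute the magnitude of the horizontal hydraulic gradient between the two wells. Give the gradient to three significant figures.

i ≈ 0.00388

Pressure head at OW-9: ψ = P/(ρg) = 159×1000 / (1000 × 9.81) = 16.21 m.
Total head at OW-9: h = z + ψ = -38.20 + 16.21 = -21.99 m.
Total head at OW-13: h = 1.50 − 15.12 = -13.62 m.
Head difference: h(OW-9) − h(OW-13) = -21.99 − (-13.62) = -8.37 m.
Hydraulic gradient: i = |Δh| / L = 8.37 / 2159.8 = 0.00388.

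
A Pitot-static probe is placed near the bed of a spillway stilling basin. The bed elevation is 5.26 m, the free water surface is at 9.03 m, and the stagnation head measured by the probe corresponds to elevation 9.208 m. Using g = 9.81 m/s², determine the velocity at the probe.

v ≈ 1.87 m/s

Near the bed, under hydrostatic conditions, the piezometric head (z + ψ) equals the free-surface elevation, 9.03 m.
Velocity head = total − piezometric = 9.208 − 9.03 = 0.178 m.
v = √(2g·h_v) = √(2 × 9.81 × 0.178) = 1.87 m/s.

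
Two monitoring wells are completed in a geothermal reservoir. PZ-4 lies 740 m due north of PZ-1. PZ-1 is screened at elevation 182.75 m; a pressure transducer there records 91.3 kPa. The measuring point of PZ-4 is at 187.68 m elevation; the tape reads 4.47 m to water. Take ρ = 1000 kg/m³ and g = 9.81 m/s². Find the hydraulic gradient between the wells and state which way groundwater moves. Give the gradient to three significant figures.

Pressure head at PZ-1: ψ = P/(ρg) = 91.3×1000 / (1000 × 9.81) = 9.31 m.
Total head at PZ-1: h = z + ψ = 182.75 + 9.31 = 192.06 m.
Total head at PZ-4: h = 187.68 − 4.47 = 183.21 m.
Head difference: h(PZ-1) − h(PZ-4) = 192.06 − 183.21 = 8.85 m.
Hydraulic gradient: i = |Δh| / L = 8.85 / 740 = 0.0120.
Flow is from higher to lower head: from PZ-1 toward PZ-4, i.e. toward the north.

i ≈ 0.0120; groundwater flows toward the north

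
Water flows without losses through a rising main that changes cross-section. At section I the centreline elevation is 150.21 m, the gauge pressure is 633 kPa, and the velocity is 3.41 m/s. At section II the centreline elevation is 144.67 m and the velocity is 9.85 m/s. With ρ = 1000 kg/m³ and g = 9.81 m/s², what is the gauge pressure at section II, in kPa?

P₂ ≈ 645 kPa

Pressure head at I: ψ₁ = P₁/(ρg) = 633×1000 / (1000 × 9.81) = 64.53 m.
Velocity heads: v₁²/2g = 3.41²/19.62 = 0.593 m; v₂²/2g = 9.85²/19.62 = 4.945 m.
Total head H = z₁ + ψ₁ + v₁²/2g = 150.21 + 64.53 + 0.593 = 215.33 m.
ψ₂ = H − z₂ − v₂²/2g = 215.33 − 144.67 − 4.945 = 65.72 m.
P₂ = ρgψ₂ = 1000 × 9.81 × 65.72 ≈ 645 kPa.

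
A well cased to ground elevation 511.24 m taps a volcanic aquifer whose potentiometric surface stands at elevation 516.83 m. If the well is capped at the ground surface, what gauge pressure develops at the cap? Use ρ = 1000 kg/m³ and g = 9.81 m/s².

Head above the cap: Δh = 516.83 − 511.24 = 5.59 m.
P = ρgΔh = 1000 × 9.81 × 5.59 = 54838 Pa ≈ 54.8 kPa.

P ≈ 54.8 kPa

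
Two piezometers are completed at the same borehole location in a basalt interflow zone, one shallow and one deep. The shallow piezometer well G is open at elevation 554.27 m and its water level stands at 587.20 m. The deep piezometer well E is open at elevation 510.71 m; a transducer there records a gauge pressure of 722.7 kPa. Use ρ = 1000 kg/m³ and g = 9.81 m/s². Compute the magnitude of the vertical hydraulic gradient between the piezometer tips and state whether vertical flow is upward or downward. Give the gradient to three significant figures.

|i_v| ≈ 0.0647; vertical flow is downward

Total head at well G: h = 587.20 m (water level in the standpipe).
Pressure head at well E: ψ = P/(ρg) = 722.7×1000 / (1000 × 9.81) = 73.67 m.
Total head at well E: h = z + ψ = 510.71 + 73.67 = 584.38 m.
Δh = h(well G) − h(well E) = 587.20 − 584.38 = 2.82 m.
Vertical separation Δz = 554.27 − 510.71 = 43.56 m.
|i_v| = |Δh| / Δz = 2.82 / 43.56 = 0.0647.
Head is higher in the shallow piezometer, so vertical flow is downward (recharge condition).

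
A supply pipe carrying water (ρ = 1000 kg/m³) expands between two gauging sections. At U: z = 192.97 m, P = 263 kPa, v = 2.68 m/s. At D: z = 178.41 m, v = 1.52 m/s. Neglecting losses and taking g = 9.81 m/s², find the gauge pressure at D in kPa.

P₂ ≈ 408 kPa

Pressure head at U: ψ₁ = P₁/(ρg) = 263×1000 / (1000 × 9.81) = 26.81 m.
Velocity heads: v₁²/2g = 2.68²/19.62 = 0.366 m; v₂²/2g = 1.52²/19.62 = 0.118 m.
Total head H = z₁ + ψ₁ + v₁²/2g = 192.97 + 26.81 + 0.366 = 220.15 m.
ψ₂ = H − z₂ − v₂²/2g = 220.15 − 178.41 − 0.118 = 41.62 m.
P₂ = ρgψ₂ = 1000 × 9.81 × 41.62 ≈ 408 kPa.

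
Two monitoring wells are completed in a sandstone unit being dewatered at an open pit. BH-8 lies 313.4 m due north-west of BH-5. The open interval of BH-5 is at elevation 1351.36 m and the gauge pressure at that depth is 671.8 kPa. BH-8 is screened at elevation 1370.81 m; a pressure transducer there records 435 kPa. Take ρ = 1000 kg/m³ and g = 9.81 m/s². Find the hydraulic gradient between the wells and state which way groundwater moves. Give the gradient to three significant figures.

Pressure head at BH-5: ψ = P/(ρg) = 671.8×1000 / (1000 × 9.81) = 68.48 m.
Total head at BH-5: h = z + ψ = 1351.36 + 68.48 = 1419.84 m.
Pressure head at BH-8: ψ = P/(ρg) = 435×1000 / (1000 × 9.81) = 44.34 m.
Total head at BH-8: h = z + ψ = 1370.81 + 44.34 = 1415.15 m.
Head difference: h(BH-5) − h(BH-8) = 1419.84 − 1415.15 = 4.69 m.
Hydraulic gradient: i = |Δh| / L = 4.69 / 313.4 = 0.0150.
Flow is from higher to lower head: from BH-5 toward BH-8, i.e. toward the north-west.

i ≈ 0.0150; groundwater flows toward the north-west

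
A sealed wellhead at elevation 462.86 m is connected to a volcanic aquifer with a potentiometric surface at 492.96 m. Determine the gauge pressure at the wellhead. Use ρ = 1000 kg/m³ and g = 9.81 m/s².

P ≈ 295 kPa

Head above the cap: Δh = 492.96 − 462.86 = 30.10 m.
P = ρgΔh = 1000 × 9.81 × 30.10 = 295281 Pa ≈ 295 kPa.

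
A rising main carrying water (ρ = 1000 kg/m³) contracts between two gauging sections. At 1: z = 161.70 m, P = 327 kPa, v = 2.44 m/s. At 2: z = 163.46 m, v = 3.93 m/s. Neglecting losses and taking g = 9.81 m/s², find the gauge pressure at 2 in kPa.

Pressure head at 1: ψ₁ = P₁/(ρg) = 327×1000 / (1000 × 9.81) = 33.33 m.
Velocity heads: v₁²/2g = 2.44²/19.62 = 0.303 m; v₂²/2g = 3.93²/19.62 = 0.787 m.
Total head H = z₁ + ψ₁ + v₁²/2g = 161.70 + 33.33 + 0.303 = 195.33 m.
ψ₂ = H − z₂ − v₂²/2g = 195.33 − 163.46 − 0.787 = 31.08 m.
P₂ = ρgψ₂ = 1000 × 9.81 × 31.08 ≈ 305 kPa.

P₂ ≈ 305 kPa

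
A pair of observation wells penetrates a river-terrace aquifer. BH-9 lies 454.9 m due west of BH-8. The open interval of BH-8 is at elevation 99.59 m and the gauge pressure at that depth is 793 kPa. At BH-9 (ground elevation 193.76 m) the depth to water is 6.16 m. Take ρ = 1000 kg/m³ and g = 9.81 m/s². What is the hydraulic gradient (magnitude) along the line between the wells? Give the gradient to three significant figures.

i ≈ 0.0158

Pressure head at BH-8: ψ = P/(ρg) = 793×1000 / (1000 × 9.81) = 80.84 m.
Total head at BH-8: h = z + ψ = 99.59 + 80.84 = 180.43 m.
Total head at BH-9: h = 193.76 − 6.16 = 187.60 m.
Head difference: h(BH-8) − h(BH-9) = 180.43 − 187.60 = -7.17 m.
Hydraulic gradient: i = |Δh| / L = 7.17 / 454.9 = 0.0158.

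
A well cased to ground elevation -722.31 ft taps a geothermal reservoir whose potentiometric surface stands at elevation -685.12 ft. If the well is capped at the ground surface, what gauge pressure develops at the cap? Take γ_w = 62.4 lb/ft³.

P ≈ 16.1 psi

Head above the cap: Δh = -685.12 − (-722.31) = 37.19 ft.
P = γΔh/144 = 62.4 × 37.19 / 144 = 16.1 psi.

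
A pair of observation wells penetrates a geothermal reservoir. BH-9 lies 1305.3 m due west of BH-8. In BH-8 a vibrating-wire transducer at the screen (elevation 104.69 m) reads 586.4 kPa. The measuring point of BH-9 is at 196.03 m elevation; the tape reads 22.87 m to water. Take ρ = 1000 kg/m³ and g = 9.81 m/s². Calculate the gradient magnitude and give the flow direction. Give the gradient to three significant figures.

i ≈ 0.00666; groundwater flows toward the east

Pressure head at BH-8: ψ = P/(ρg) = 586.4×1000 / (1000 × 9.81) = 59.78 m.
Total head at BH-8: h = z + ψ = 104.69 + 59.78 = 164.47 m.
Total head at BH-9: h = 196.03 − 22.87 = 173.16 m.
Head difference: h(BH-8) − h(BH-9) = 164.47 − 173.16 = -8.69 m.
Hydraulic gradient: i = |Δh| / L = 8.69 / 1305.3 = 0.00666.
Flow is from higher to lower head: from BH-9 toward BH-8, i.e. toward the east.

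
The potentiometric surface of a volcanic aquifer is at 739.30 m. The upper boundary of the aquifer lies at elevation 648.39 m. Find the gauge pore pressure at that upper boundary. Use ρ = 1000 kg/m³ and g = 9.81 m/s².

Pressure head at the aquifer top: ψ = h − z = 739.30 − 648.39 = 90.91 m.
P = ρgψ = 1000 × 9.81 × 90.91 = 891827 Pa ≈ 892 kPa.

P ≈ 892 kPa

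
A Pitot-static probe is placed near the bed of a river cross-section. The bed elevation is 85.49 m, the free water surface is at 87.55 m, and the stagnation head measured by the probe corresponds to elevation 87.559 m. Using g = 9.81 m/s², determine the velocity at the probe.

v ≈ 0.420 m/s

Near the bed, under hydrostatic conditions, the piezometric head (z + ψ) equals the free-surface elevation, 87.55 m.
Velocity head = total − piezometric = 87.559 − 87.55 = 0.009 m.
v = √(2g·h_v) = √(2 × 9.81 × 0.009) = 0.420 m/s.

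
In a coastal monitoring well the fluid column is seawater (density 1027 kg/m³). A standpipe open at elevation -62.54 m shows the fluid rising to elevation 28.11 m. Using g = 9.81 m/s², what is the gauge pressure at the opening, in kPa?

P ≈ 913 kPa

Pressure head ψ = h − z = 28.11 − (-62.54) = 90.65 m.
P = ρgψ = 1027 × 9.81 × 90.65 = 913287 Pa ≈ 913 kPa.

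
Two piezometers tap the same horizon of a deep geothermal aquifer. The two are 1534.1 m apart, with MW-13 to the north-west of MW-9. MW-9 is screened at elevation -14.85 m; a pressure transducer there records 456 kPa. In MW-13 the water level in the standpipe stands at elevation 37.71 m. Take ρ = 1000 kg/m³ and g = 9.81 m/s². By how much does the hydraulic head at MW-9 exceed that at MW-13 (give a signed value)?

Δh ≈ -6.08 m

Pressure head at MW-9: ψ = P/(ρg) = 456×1000 / (1000 × 9.81) = 46.48 m.
Total head at MW-9: h = z + ψ = -14.85 + 46.48 = 31.63 m.
Total head at MW-13: h = 37.71 m (water level in the piezometer is the total head).
Head difference: h(MW-9) − h(MW-13) = 31.63 − 37.71 = -6.08 m.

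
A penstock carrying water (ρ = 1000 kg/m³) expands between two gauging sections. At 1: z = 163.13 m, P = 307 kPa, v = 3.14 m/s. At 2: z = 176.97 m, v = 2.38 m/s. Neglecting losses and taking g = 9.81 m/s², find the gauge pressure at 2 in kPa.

P₂ ≈ 173 kPa

Pressure head at 1: ψ₁ = P₁/(ρg) = 307×1000 / (1000 × 9.81) = 31.29 m.
Velocity heads: v₁²/2g = 3.14²/19.62 = 0.503 m; v₂²/2g = 2.38²/19.62 = 0.289 m.
Total head H = z₁ + ψ₁ + v₁²/2g = 163.13 + 31.29 + 0.503 = 194.92 m.
ψ₂ = H − z₂ − v₂²/2g = 194.92 − 176.97 − 0.289 = 17.66 m.
P₂ = ρgψ₂ = 1000 × 9.81 × 17.66 ≈ 173 kPa.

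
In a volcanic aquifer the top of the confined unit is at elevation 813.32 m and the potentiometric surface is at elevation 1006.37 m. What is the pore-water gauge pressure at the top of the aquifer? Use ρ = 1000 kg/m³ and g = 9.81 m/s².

Pressure head at the aquifer top: ψ = h − z = 1006.37 − 813.32 = 193.05 m.
P = ρgψ = 1000 × 9.81 × 193.05 = 1893820 Pa ≈ 1890 kPa.

P ≈ 1890 kPa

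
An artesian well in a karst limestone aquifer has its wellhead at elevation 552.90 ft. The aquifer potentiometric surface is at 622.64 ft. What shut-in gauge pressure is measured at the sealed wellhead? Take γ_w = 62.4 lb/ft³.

Head above the cap: Δh = 622.64 − 552.90 = 69.74 ft.
P = γΔh/144 = 62.4 × 69.74 / 144 = 30.2 psi.

P ≈ 30.2 psi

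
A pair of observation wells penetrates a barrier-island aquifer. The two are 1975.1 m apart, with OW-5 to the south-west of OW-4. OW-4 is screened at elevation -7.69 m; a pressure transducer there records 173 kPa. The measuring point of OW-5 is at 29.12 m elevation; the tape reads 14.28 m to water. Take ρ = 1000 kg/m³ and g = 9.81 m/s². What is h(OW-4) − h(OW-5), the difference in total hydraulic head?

Δh ≈ -4.89 m

Pressure head at OW-4: ψ = P/(ρg) = 173×1000 / (1000 × 9.81) = 17.64 m.
Total head at OW-4: h = z + ψ = -7.69 + 17.64 = 9.95 m.
Total head at OW-5: h = 29.12 − 14.28 = 14.84 m.
Head difference: h(OW-4) − h(OW-5) = 9.95 − 14.84 = -4.89 m.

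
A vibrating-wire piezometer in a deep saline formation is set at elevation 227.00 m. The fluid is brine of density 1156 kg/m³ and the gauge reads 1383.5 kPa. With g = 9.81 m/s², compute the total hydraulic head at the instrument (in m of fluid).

ψ = P/(ρg) = 1383.5×1000 / (1156 × 9.81) = 122.00 m.
h = z + ψ = 227.00 + 122.00 = 349.00 m.

h ≈ 349.00 m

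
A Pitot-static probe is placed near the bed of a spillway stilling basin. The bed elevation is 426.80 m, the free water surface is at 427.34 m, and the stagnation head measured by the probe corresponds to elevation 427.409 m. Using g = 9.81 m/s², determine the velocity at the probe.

v ≈ 1.16 m/s

Near the bed, under hydrostatic conditions, the piezometric head (z + ψ) equals the free-surface elevation, 427.34 m.
Velocity head = total − piezometric = 427.409 − 427.34 = 0.069 m.
v = √(2g·h_v) = √(2 × 9.81 × 0.069) = 1.16 m/s.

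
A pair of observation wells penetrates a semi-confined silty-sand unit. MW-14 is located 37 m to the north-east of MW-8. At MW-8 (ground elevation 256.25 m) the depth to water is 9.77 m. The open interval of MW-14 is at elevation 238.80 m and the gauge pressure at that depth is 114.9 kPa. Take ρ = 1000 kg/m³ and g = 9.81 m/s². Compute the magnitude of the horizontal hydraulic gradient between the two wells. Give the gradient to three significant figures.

Total head at MW-8: h = 256.25 − 9.77 = 246.48 m.
Pressure head at MW-14: ψ = P/(ρg) = 114.9×1000 / (1000 × 9.81) = 11.71 m.
Total head at MW-14: h = z + ψ = 238.80 + 11.71 = 250.51 m.
Head difference: h(MW-8) − h(MW-14) = 246.48 − 250.51 = -4.03 m.
Hydraulic gradient: i = |Δh| / L = 4.03 / 37 = 0.109.

i ≈ 0.109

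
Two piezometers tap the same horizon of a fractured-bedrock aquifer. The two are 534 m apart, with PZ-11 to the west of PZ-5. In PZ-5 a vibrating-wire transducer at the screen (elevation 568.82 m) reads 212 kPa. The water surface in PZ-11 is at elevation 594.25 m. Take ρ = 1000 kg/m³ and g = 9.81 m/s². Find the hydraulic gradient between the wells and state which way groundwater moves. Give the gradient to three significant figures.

Pressure head at PZ-5: ψ = P/(ρg) = 212×1000 / (1000 × 9.81) = 21.61 m.
Total head at PZ-5: h = z + ψ = 568.82 + 21.61 = 590.43 m.
Total head at PZ-11: h = 594.25 m (water level in the piezometer is the total head).
Head difference: h(PZ-5) − h(PZ-11) = 590.43 − 594.25 = -3.82 m.
Hydraulic gradient: i = |Δh| / L = 3.82 / 534 = 0.00715.
Flow is from higher to lower head: from PZ-11 toward PZ-5, i.e. toward the east.

i ≈ 0.00715; groundwater flows toward the east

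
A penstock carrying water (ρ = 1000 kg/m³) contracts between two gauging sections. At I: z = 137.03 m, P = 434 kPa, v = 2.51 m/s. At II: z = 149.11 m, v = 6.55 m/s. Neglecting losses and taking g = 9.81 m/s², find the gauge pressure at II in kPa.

P₂ ≈ 297 kPa

Pressure head at I: ψ₁ = P₁/(ρg) = 434×1000 / (1000 × 9.81) = 44.24 m.
Velocity heads: v₁²/2g = 2.51²/19.62 = 0.321 m; v₂²/2g = 6.55²/19.62 = 2.187 m.
Total head H = z₁ + ψ₁ + v₁²/2g = 137.03 + 44.24 + 0.321 = 181.59 m.
ψ₂ = H − z₂ − v₂²/2g = 181.59 − 149.11 − 2.187 = 30.29 m.
P₂ = ρgψ₂ = 1000 × 9.81 × 30.29 ≈ 297 kPa.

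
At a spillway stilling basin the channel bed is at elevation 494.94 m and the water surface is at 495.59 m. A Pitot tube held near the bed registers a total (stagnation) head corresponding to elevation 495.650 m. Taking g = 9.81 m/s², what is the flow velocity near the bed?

v ≈ 1.08 m/s

Near the bed, under hydrostatic conditions, the piezometric head (z + ψ) equals the free-surface elevation, 495.59 m.
Velocity head = total − piezometric = 495.650 − 495.59 = 0.060 m.
v = √(2g·h_v) = √(2 × 9.81 × 0.060) = 1.08 m/s.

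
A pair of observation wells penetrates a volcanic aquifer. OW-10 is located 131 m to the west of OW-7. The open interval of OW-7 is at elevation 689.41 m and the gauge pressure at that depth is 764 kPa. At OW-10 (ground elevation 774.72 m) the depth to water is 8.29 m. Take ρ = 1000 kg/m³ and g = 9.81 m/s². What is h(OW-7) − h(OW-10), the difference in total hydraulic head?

Pressure head at OW-7: ψ = P/(ρg) = 764×1000 / (1000 × 9.81) = 77.88 m.
Total head at OW-7: h = z + ψ = 689.41 + 77.88 = 767.29 m.
Total head at OW-10: h = 774.72 − 8.29 = 766.43 m.
Head difference: h(OW-7) − h(OW-10) = 767.29 − 766.43 = 0.86 m.

Δh ≈ 0.86 m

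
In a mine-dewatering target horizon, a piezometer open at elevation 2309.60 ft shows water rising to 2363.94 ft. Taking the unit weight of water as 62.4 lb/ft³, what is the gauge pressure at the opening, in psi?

P ≈ 23.5 psi

Pressure head ψ = h − z = 2363.94 − 2309.60 = 54.34 ft.
P = γ·ψ / 144 = 62.4 × 54.34 / 144 = 23.5 psi.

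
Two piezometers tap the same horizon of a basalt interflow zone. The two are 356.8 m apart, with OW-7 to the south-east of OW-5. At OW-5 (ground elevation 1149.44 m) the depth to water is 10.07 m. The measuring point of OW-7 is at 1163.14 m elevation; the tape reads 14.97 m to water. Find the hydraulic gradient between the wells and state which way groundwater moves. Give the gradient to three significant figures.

Total head at OW-5: h = 1149.44 − 10.07 = 1139.37 m.
Total head at OW-7: h = 1163.14 − 14.97 = 1148.17 m.
Head difference: h(OW-5) − h(OW-7) = 1139.37 − 1148.17 = -8.80 m.
Hydraulic gradient: i = |Δh| / L = 8.80 / 356.8 = 0.0247.
Flow is from higher to lower head: from OW-7 toward OW-5, i.e. toward the north-west.

i ≈ 0.0247; groundwater flows toward the north-west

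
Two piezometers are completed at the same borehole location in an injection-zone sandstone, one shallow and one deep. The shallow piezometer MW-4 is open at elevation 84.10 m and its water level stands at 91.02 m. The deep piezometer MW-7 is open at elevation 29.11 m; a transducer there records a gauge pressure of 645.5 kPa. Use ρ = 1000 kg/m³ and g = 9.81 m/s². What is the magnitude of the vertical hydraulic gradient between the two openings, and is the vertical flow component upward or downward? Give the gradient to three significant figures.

|i_v| ≈ 0.0707; vertical flow is upward

Total head at MW-4: h = 91.02 m (water level in the standpipe).
Pressure head at MW-7: ψ = P/(ρg) = 645.5×1000 / (1000 × 9.81) = 65.80 m.
Total head at MW-7: h = z + ψ = 29.11 + 65.80 = 94.91 m.
Δh = h(MW-4) − h(MW-7) = 91.02 − 94.91 = -3.89 m.
Vertical separation Δz = 84.10 − 29.11 = 54.99 m.
|i_v| = |Δh| / Δz = 3.89 / 54.99 = 0.0707.
Head is higher in the deep piezometer, so vertical flow is upward (discharge condition).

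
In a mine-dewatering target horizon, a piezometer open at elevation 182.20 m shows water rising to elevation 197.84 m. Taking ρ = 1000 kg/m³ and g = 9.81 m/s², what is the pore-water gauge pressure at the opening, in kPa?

Pressure head ψ = h − z = 197.84 − 182.20 = 15.64 m.
P = ρgψ = 1000 × 9.81 × 15.64 = 153428 Pa ≈ 153 kPa.

P ≈ 153 kPa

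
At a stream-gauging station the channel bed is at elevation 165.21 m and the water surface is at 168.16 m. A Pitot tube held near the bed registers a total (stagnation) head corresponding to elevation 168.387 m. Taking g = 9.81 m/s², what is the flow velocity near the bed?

Near the bed, under hydrostatic conditions, the piezometric head (z + ψ) equals the free-surface elevation, 168.16 m.
Velocity head = total − piezometric = 168.387 − 168.16 = 0.227 m.
v = √(2g·h_v) = √(2 × 9.81 × 0.227) = 2.11 m/s.

v ≈ 2.11 m/s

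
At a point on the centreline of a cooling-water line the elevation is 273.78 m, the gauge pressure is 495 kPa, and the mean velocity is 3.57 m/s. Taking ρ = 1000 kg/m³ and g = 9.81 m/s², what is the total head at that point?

h ≈ 324.89 m

Pressure head ψ = P/(ρg) = 495×1000 / (1000 × 9.81) = 50.46 m.
Velocity head = v²/(2g) = 3.57² / (2 × 9.81) = 0.650 m.
h = z + ψ + v²/(2g) = 273.78 + 50.46 + 0.650 = 324.89 m.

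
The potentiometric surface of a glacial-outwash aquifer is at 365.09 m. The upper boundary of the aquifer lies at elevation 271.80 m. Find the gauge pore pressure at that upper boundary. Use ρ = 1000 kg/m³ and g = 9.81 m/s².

Pressure head at the aquifer top: ψ = h − z = 365.09 − 271.80 = 93.29 m.
P = ρgψ = 1000 × 9.81 × 93.29 = 915175 Pa ≈ 915 kPa.

P ≈ 915 kPa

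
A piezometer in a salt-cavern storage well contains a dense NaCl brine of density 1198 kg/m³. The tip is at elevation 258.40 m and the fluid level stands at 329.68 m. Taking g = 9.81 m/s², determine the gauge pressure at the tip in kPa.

Pressure head ψ = h − z = 329.68 − 258.40 = 71.28 m.
P = ρgψ = 1198 × 9.81 × 71.28 = 837710 Pa ≈ 838 kPa.

P ≈ 838 kPa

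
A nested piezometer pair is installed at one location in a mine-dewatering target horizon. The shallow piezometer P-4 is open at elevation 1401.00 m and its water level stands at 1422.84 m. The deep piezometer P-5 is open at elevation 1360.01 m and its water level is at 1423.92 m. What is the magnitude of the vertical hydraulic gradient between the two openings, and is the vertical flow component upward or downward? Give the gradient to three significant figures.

Total head at P-4: h = 1422.84 m (water level in the standpipe).
Total head at P-5: h = 1423.92 m.
Δh = h(P-4) − h(P-5) = 1422.84 − 1423.92 = -1.08 m.
Vertical separation Δz = 1401.00 − 1360.01 = 40.99 m.
|i_v| = |Δh| / Δz = 1.08 / 40.99 = 0.0263.
Head is higher in the deep piezometer, so vertical flow is upward (discharge condition).

|i_v| ≈ 0.0263; vertical flow is upward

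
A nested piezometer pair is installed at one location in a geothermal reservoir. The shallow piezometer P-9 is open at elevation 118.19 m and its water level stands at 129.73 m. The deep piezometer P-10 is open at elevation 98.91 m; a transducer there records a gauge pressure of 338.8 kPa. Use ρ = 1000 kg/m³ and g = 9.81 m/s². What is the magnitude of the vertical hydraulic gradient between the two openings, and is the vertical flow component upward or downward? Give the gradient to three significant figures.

|i_v| ≈ 0.193; vertical flow is upward

Total head at P-9: h = 129.73 m (water level in the standpipe).
Pressure head at P-10: ψ = P/(ρg) = 338.8×1000 / (1000 × 9.81) = 34.54 m.
Total head at P-10: h = z + ψ = 98.91 + 34.54 = 133.45 m.
Δh = h(P-9) − h(P-10) = 129.73 − 133.45 = -3.72 m.
Vertical separation Δz = 118.19 − 98.91 = 19.28 m.
|i_v| = |Δh| / Δz = 3.72 / 19.28 = 0.193.
Head is higher in the deep piezometer, so vertical flow is upward (discharge condition).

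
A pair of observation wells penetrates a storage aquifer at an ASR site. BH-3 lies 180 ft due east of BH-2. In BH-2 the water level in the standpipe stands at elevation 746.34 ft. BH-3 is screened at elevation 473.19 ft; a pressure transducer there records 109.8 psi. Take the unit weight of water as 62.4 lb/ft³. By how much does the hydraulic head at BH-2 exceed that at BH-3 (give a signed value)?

Total head at BH-2: h = 746.34 ft (water level in the piezometer is the total head).
Pressure head at BH-3: ψ = 144·P/γ = 144 × 109.8 / 62.4 = 253.38 ft.
Total head at BH-3: h = z + ψ = 473.19 + 253.38 = 726.57 ft.
Head difference: h(BH-2) − h(BH-3) = 746.34 − 726.57 = 19.77 ft.

Δh ≈ 19.77 ft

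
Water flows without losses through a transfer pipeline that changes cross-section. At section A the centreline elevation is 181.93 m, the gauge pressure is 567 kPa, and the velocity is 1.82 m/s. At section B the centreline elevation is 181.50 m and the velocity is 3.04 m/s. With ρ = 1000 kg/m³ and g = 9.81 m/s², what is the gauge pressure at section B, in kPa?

Pressure head at A: ψ₁ = P₁/(ρg) = 567×1000 / (1000 × 9.81) = 57.80 m.
Velocity heads: v₁²/2g = 1.82²/19.62 = 0.169 m; v₂²/2g = 3.04²/19.62 = 0.471 m.
Total head H = z₁ + ψ₁ + v₁²/2g = 181.93 + 57.80 + 0.169 = 239.90 m.
ψ₂ = H − z₂ − v₂²/2g = 239.90 − 181.50 − 0.471 = 57.93 m.
P₂ = ρgψ₂ = 1000 × 9.81 × 57.93 ≈ 568 kPa.

P₂ ≈ 568 kPa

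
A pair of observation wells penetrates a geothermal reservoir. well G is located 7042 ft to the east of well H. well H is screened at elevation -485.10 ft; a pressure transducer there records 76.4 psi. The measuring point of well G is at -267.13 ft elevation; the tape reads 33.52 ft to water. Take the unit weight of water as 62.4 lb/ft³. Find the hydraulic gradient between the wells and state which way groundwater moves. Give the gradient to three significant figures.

i ≈ 0.00116; groundwater flows toward the west

Pressure head at well H: ψ = 144·P/γ = 144 × 76.4 / 62.4 = 176.31 ft.
Total head at well H: h = z + ψ = -485.10 + 176.31 = -308.79 ft.
Total head at well G: h = -267.13 − 33.52 = -300.65 ft.
Head difference: h(well H) − h(well G) = -308.79 − (-300.65) = -8.14 ft.
Hydraulic gradient: i = |Δh| / L = 8.14 / 7042 = 0.00116.
Flow is from higher to lower head: from well G toward well H, i.e. toward the west.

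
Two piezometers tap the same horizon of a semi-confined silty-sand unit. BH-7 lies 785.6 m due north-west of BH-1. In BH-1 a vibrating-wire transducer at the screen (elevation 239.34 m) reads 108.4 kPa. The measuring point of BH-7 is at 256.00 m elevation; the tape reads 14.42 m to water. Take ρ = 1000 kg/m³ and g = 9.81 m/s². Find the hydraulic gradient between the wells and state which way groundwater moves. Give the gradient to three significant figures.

Pressure head at BH-1: ψ = P/(ρg) = 108.4×1000 / (1000 × 9.81) = 11.05 m.
Total head at BH-1: h = z + ψ = 239.34 + 11.05 = 250.39 m.
Total head at BH-7: h = 256.00 − 14.42 = 241.58 m.
Head difference: h(BH-1) − h(BH-7) = 250.39 − 241.58 = 8.81 m.
Hydraulic gradient: i = |Δh| / L = 8.81 / 785.6 = 0.0112.
Flow is from higher to lower head: from BH-1 toward BH-7, i.e. toward the north-west.

i ≈ 0.0112; groundwater flows toward the north-west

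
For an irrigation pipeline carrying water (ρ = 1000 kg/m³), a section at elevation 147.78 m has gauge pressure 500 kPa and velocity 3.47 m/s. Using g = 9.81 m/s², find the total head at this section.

h ≈ 199.36 m

Pressure head ψ = P/(ρg) = 500×1000 / (1000 × 9.81) = 50.97 m.
Velocity head = v²/(2g) = 3.47² / (2 × 9.81) = 0.614 m.
h = z + ψ + v²/(2g) = 147.78 + 50.97 + 0.614 = 199.36 m.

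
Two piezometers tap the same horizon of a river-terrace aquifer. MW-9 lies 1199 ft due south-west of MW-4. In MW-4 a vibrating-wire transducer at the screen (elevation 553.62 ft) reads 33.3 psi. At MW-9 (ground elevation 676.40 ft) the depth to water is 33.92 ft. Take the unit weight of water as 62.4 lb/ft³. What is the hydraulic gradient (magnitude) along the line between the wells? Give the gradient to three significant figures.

Pressure head at MW-4: ψ = 144·P/γ = 144 × 33.3 / 62.4 = 76.85 ft.
Total head at MW-4: h = z + ψ = 553.62 + 76.85 = 630.47 ft.
Total head at MW-9: h = 676.40 − 33.92 = 642.48 ft.
Head difference: h(MW-4) − h(MW-9) = 630.47 − 642.48 = -12.01 ft.
Hydraulic gradient: i = |Δh| / L = 12.01 / 1199 = 0.0100.

i ≈ 0.0100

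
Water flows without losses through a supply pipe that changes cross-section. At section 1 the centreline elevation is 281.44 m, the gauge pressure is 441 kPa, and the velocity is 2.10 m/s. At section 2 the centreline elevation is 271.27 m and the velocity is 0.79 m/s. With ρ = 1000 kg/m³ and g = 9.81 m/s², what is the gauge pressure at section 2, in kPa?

Pressure head at 1: ψ₁ = P₁/(ρg) = 441×1000 / (1000 × 9.81) = 44.95 m.
Velocity heads: v₁²/2g = 2.10²/19.62 = 0.225 m; v₂²/2g = 0.79²/19.62 = 0.032 m.
Total head H = z₁ + ψ₁ + v₁²/2g = 281.44 + 44.95 + 0.225 = 326.62 m.
ψ₂ = H − z₂ − v₂²/2g = 326.62 − 271.27 − 0.032 = 55.32 m.
P₂ = ρgψ₂ = 1000 × 9.81 × 55.32 ≈ 543 kPa.

P₂ ≈ 543 kPa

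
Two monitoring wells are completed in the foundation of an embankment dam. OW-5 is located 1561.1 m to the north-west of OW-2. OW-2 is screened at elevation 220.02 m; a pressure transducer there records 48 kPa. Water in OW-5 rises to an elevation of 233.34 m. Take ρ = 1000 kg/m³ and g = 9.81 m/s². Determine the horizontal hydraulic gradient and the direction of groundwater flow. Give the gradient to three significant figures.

i ≈ 0.00540; groundwater flows toward the south-east

Pressure head at OW-2: ψ = P/(ρg) = 48×1000 / (1000 × 9.81) = 4.89 m.
Total head at OW-2: h = z + ψ = 220.02 + 4.89 = 224.91 m.
Total head at OW-5: h = 233.34 m (water level in the piezometer is the total head).
Head difference: h(OW-2) − h(OW-5) = 224.91 − 233.34 = -8.43 m.
Hydraulic gradient: i = |Δh| / L = 8.43 / 1561.1 = 0.00540.
Flow is from higher to lower head: from OW-5 toward OW-2, i.e. toward the south-east.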